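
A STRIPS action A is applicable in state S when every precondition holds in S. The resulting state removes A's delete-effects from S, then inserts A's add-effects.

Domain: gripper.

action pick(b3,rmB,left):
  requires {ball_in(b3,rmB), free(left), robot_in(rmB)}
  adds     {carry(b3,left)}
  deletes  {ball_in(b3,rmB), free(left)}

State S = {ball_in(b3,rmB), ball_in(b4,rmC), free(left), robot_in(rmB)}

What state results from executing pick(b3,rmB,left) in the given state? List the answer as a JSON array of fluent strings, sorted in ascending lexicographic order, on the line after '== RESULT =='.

Compute (S \ del) ∪ add:
  pre ⊆ S: {ball_in(b3,rmB), free(left), robot_in(rmB)} ⊆ S  — applicable
  S \ del = {ball_in(b4,rmC), robot_in(rmB)}
  ∪ add   = {ball_in(b4,rmC), carry(b3,left), robot_in(rmB)}

== RESULT ==
["ball_in(b4,rmC)", "carry(b3,left)", "robot_in(rmB)"]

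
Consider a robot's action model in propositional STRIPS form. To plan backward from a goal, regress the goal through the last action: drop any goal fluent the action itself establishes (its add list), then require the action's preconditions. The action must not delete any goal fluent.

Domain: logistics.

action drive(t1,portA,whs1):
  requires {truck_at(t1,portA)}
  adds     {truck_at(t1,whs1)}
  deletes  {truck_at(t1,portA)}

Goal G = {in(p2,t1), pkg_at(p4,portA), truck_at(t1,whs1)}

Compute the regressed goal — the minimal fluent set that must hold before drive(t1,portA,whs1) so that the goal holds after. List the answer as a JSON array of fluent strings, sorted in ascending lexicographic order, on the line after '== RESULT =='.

Compute (G \ add) ∪ pre:
  G ∩ del = {}  (empty — regression defined)
  G \ add = {in(p2,t1), pkg_at(p4,portA), truck_at(t1,whs1)} \ {truck_at(t1,whs1)} = {in(p2,t1), pkg_at(p4,portA)}
  ∪ pre   = {in(p2,t1), pkg_at(p4,portA)} ∪ {truck_at(t1,portA)}
          = {in(p2,t1), pkg_at(p4,portA), truck_at(t1,portA)}

== RESULT ==
["in(p2,t1)", "pkg_at(p4,portA)", "truck_at(t1,portA)"]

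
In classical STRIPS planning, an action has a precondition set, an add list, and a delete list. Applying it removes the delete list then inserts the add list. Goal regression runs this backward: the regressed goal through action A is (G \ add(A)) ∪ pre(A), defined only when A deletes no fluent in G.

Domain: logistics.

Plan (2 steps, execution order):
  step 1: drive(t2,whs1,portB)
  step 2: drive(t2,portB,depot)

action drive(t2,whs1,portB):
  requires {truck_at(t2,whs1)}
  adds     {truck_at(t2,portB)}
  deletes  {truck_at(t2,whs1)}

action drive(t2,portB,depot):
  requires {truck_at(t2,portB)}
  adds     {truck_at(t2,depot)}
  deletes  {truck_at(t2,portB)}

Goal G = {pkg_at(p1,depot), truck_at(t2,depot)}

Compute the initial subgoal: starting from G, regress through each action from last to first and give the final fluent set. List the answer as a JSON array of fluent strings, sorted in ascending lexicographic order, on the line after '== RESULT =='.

Work backward from the goal:
  through step 2 (drive(t2,portB,depot)): drop {truck_at(t2,depot)}, keep {pkg_at(p1,depot)}, require {truck_at(t2,portB)}
    → {pkg_at(p1,depot), truck_at(t2,portB)}
  through step 1 (drive(t2,whs1,portB)): drop {truck_at(t2,portB)}, keep {pkg_at(p1,depot)}, require {truck_at(t2,whs1)}
    → {pkg_at(p1,depot), truck_at(t2,whs1)}

== RESULT ==
["pkg_at(p1,depot)", "truck_at(t2,whs1)"]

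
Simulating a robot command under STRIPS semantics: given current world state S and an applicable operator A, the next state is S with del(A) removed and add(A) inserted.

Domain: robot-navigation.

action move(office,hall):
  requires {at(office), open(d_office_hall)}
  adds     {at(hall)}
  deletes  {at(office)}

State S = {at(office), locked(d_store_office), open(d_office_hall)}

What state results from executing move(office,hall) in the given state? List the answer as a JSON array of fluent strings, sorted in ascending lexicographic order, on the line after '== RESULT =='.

Compute (S \ del) ∪ add:
  pre ⊆ S: {at(office), open(d_office_hall)} ⊆ S  — applicable
  S \ del = {locked(d_store_office), open(d_office_hall)}
  ∪ add   = {at(hall), locked(d_store_office), open(d_office_hall)}

== RESULT ==
["at(hall)", "locked(d_store_office)", "open(d_office_hall)"]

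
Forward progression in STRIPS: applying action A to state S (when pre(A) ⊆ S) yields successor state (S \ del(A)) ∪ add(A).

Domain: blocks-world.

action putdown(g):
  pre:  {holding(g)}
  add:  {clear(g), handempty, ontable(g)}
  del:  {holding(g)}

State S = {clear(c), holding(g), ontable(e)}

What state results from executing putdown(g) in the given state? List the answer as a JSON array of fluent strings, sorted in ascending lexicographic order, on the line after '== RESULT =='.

Progress:
  pre ⊆ S: {holding(g)} ⊆ S  — applicable
  S \ del = {clear(c), ontable(e)}
  ∪ add   = {clear(c), clear(g), handempty, ontable(e), ontable(g)}

== RESULT ==
["clear(c)", "clear(g)", "handempty", "ontable(e)", "ontable(g)"]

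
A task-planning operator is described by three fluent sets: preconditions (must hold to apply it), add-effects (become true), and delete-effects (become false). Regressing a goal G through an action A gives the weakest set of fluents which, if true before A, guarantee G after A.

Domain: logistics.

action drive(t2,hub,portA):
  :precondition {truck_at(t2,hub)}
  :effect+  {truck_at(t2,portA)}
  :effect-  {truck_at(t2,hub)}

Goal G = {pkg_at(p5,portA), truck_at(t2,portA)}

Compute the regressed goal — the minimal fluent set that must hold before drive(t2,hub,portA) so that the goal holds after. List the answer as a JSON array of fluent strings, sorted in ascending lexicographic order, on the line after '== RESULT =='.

Regress:
  G ∩ del = {}  (empty — regression defined)
  G \ add = {pkg_at(p5,portA), truck_at(t2,portA)} \ {truck_at(t2,portA)} = {pkg_at(p5,portA)}
  ∪ pre   = {pkg_at(p5,portA)} ∪ {truck_at(t2,hub)}
          = {pkg_at(p5,portA), truck_at(t2,hub)}

== RESULT ==
["pkg_at(p5,portA)", "truck_at(t2,hub)"]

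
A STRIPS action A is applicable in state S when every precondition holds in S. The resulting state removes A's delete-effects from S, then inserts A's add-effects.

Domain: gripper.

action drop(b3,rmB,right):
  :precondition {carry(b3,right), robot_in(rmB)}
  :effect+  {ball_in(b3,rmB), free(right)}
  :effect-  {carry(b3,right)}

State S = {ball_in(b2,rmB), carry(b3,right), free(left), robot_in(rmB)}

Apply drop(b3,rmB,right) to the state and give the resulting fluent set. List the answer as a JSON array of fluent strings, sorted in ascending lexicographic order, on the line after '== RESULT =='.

Compute (S \ del) ∪ add:
  pre ⊆ S: {carry(b3,right), robot_in(rmB)} ⊆ S  — applicable
  S \ del = {ball_in(b2,rmB), free(left), robot_in(rmB)}
  ∪ add   = {ball_in(b2,rmB), ball_in(b3,rmB), free(left), free(right), robot_in(rmB)}

== RESULT ==
["ball_in(b2,rmB)", "ball_in(b3,rmB)", "free(left)", "free(right)", "robot_in(rmB)"]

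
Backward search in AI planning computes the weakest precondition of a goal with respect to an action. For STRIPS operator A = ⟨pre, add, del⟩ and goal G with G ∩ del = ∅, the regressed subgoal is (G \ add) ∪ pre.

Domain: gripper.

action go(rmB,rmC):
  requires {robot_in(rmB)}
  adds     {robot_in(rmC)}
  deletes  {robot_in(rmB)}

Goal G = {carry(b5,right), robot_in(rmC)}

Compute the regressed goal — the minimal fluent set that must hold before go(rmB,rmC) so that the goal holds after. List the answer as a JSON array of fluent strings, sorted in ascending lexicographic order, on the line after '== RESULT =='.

Compute (G \ add) ∪ pre:
  G ∩ del = {}  (empty — regression defined)
  G \ add = {carry(b5,right), robot_in(rmC)} \ {robot_in(rmC)} = {carry(b5,right)}
  ∪ pre   = {carry(b5,right)} ∪ {robot_in(rmB)}
          = {carry(b5,right), robot_in(rmB)}

== RESULT ==
["carry(b5,right)", "robot_in(rmB)"]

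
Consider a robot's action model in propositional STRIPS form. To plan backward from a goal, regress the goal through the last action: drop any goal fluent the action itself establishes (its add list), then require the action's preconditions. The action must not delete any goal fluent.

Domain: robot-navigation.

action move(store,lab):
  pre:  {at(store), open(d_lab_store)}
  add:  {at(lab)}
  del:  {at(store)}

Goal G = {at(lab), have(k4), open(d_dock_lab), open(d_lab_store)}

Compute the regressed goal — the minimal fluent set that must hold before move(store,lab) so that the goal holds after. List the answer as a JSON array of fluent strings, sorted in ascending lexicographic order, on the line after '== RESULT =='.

Regress:
  G ∩ del = {}  (empty — regression defined)
  G \ add = {at(lab), have(k4), open(d_dock_lab), open(d_lab_store)} \ {at(lab)} = {have(k4), open(d_dock_lab), open(d_lab_store)}
  ∪ pre   = {have(k4), open(d_dock_lab), open(d_lab_store)} ∪ {at(store), open(d_lab_store)}
          = {at(store), have(k4), open(d_dock_lab), open(d_lab_store)}

== RESULT ==
["at(store)", "have(k4)", "open(d_dock_lab)", "open(d_lab_store)"]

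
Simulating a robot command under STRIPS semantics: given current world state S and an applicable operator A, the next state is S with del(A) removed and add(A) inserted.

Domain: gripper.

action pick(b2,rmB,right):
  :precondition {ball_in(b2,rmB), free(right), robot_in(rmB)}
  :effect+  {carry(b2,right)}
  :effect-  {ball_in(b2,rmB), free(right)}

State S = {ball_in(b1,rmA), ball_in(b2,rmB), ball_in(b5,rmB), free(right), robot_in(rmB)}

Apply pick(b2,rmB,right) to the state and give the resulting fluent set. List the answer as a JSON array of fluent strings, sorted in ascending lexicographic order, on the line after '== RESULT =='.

Compute (S \ del) ∪ add:
  pre ⊆ S: {ball_in(b2,rmB), free(right), robot_in(rmB)} ⊆ S  — applicable
  S \ del = {ball_in(b1,rmA), ball_in(b5,rmB), robot_in(rmB)}
  ∪ add   = {ball_in(b1,rmA), ball_in(b5,rmB), carry(b2,right), robot_in(rmB)}

== RESULT ==
["ball_in(b1,rmA)", "ball_in(b5,rmB)", "carry(b2,right)", "robot_in(rmB)"]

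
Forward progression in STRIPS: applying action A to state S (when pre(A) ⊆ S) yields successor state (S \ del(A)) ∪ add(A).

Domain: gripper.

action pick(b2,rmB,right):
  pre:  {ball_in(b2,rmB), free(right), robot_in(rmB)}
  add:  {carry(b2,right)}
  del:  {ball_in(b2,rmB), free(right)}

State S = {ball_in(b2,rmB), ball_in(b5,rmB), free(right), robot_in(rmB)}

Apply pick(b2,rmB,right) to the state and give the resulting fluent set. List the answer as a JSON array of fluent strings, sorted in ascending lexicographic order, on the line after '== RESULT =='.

Progress:
  pre ⊆ S: {ball_in(b2,rmB), free(right), robot_in(rmB)} ⊆ S  — applicable
  S \ del = {ball_in(b5,rmB), robot_in(rmB)}
  ∪ add   = {ball_in(b5,rmB), carry(b2,right), robot_in(rmB)}

== RESULT ==
["ball_in(b5,rmB)", "carry(b2,right)", "robot_in(rmB)"]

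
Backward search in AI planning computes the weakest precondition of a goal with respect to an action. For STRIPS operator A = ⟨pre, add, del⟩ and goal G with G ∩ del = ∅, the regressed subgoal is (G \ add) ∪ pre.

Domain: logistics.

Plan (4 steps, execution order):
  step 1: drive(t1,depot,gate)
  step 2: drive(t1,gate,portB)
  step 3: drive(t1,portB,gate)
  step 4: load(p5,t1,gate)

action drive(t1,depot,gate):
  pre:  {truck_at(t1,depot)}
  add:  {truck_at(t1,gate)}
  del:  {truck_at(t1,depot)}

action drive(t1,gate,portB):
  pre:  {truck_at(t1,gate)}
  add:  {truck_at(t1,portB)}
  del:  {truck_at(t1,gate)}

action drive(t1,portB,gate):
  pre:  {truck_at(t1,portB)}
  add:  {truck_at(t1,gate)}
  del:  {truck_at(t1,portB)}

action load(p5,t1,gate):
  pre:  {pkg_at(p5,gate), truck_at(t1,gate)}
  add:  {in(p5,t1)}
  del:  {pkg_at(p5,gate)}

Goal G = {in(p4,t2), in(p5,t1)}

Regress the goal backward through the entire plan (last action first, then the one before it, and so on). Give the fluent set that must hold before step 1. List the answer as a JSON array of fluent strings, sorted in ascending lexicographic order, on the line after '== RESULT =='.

Work backward from the goal:
  through step 4 (load(p5,t1,gate)): drop {in(p5,t1)}, keep {in(p4,t2)}, require {pkg_at(p5,gate), truck_at(t1,gate)}
    → {in(p4,t2), pkg_at(p5,gate), truck_at(t1,gate)}
  through step 3 (drive(t1,portB,gate)): drop {truck_at(t1,gate)}, keep {in(p4,t2), pkg_at(p5,gate)}, require {truck_at(t1,portB)}
    → {in(p4,t2), pkg_at(p5,gate), truck_at(t1,portB)}
  through step 2 (drive(t1,gate,portB)): drop {truck_at(t1,portB)}, keep {in(p4,t2), pkg_at(p5,gate)}, require {truck_at(t1,gate)}
    → {in(p4,t2), pkg_at(p5,gate), truck_at(t1,gate)}
  through step 1 (drive(t1,depot,gate)): drop {truck_at(t1,gate)}, keep {in(p4,t2), pkg_at(p5,gate)}, require {truck_at(t1,depot)}
    → {in(p4,t2), pkg_at(p5,gate), truck_at(t1,depot)}

== RESULT ==
["in(p4,t2)", "pkg_at(p5,gate)", "truck_at(t1,depot)"]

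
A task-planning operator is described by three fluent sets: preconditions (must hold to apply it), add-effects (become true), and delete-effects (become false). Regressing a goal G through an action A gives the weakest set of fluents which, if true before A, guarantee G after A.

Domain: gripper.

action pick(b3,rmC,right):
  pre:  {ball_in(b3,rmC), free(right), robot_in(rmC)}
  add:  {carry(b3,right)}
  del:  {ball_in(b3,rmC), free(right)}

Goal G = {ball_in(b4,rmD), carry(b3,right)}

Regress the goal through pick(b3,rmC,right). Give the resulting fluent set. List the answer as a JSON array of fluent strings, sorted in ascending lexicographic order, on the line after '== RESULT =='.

Compute (G \ add) ∪ pre:
  G ∩ del = {}  (empty — regression defined)
  G \ add = {ball_in(b4,rmD), carry(b3,right)} \ {carry(b3,right)} = {ball_in(b4,rmD)}
  ∪ pre   = {ball_in(b4,rmD)} ∪ {ball_in(b3,rmC), free(right), robot_in(rmC)}
          = {ball_in(b3,rmC), ball_in(b4,rmD), free(right), robot_in(rmC)}

== RESULT ==
["ball_in(b3,rmC)", "ball_in(b4,rmD)", "free(right)", "robot_in(rmC)"]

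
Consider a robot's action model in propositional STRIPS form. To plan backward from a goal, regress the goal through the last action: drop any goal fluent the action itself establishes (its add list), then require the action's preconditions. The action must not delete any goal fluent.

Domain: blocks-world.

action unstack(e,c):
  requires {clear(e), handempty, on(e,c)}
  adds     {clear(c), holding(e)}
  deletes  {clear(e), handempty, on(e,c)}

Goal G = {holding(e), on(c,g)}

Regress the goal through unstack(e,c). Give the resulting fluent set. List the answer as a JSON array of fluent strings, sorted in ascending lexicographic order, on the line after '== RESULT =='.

Regress:
  G ∩ del = {}  (empty — regression defined)
  G \ add = {holding(e), on(c,g)} \ {clear(c), holding(e)} = {on(c,g)}
  ∪ pre   = {on(c,g)} ∪ {clear(e), handempty, on(e,c)}
          = {clear(e), handempty, on(c,g), on(e,c)}

== RESULT ==
["clear(e)", "handempty", "on(c,g)", "on(e,c)"]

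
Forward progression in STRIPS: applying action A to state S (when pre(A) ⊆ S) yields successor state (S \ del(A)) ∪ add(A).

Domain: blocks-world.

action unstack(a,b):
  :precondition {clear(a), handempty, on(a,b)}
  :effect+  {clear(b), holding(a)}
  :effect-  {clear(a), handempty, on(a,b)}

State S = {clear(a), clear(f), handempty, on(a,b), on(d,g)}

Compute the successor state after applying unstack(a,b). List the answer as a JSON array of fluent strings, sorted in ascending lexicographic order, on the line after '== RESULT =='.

Compute (S \ del) ∪ add:
  pre ⊆ S: {clear(a), handempty, on(a,b)} ⊆ S  — applicable
  S \ del = {clear(f), on(d,g)}
  ∪ add   = {clear(b), clear(f), holding(a), on(d,g)}

== RESULT ==
["clear(b)", "clear(f)", "holding(a)", "on(d,g)"]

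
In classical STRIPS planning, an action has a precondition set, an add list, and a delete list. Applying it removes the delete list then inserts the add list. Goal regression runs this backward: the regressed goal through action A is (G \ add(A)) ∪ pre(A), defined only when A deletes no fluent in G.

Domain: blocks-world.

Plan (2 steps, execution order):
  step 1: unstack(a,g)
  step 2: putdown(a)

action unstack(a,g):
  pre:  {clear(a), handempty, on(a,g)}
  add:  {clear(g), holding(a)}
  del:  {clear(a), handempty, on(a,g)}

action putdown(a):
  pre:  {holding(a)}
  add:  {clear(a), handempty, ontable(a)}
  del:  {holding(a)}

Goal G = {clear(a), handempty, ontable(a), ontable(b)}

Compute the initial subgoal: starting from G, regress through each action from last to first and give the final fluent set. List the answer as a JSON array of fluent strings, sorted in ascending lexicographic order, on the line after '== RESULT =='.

Work backward from the goal:
  through step 2 (putdown(a)): drop {clear(a), handempty, ontable(a)}, keep {ontable(b)}, require {holding(a)}
    → {holding(a), ontable(b)}
  through step 1 (unstack(a,g)): drop {holding(a)}, keep {ontable(b)}, require {clear(a), handempty, on(a,g)}
    → {clear(a), handempty, on(a,g), ontable(b)}

== RESULT ==
["clear(a)", "handempty", "on(a,g)", "ontable(b)"]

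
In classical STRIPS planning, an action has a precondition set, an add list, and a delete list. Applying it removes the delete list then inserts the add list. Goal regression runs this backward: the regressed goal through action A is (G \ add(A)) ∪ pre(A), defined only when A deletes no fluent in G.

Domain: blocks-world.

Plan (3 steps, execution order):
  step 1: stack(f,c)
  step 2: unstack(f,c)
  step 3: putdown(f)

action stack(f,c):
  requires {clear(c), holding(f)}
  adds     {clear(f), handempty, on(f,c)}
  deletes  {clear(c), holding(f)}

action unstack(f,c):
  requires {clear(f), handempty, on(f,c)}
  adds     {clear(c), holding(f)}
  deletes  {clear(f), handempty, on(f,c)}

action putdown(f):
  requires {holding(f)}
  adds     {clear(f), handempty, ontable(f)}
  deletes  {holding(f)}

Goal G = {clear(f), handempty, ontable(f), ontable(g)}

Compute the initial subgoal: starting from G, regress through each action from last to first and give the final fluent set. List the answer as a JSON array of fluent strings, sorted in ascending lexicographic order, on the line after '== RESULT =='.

Regress step by step:
  through step 3 (putdown(f)): drop {clear(f), handempty, ontable(f)}, keep {ontable(g)}, require {holding(f)}
    → {holding(f), ontable(g)}
  through step 2 (unstack(f,c)): drop {holding(f)}, keep {ontable(g)}, require {clear(f), handempty, on(f,c)}
    → {clear(f), handempty, on(f,c), ontable(g)}
  through step 1 (stack(f,c)): drop {clear(f), handempty, on(f,c)}, keep {ontable(g)}, require {clear(c), holding(f)}
    → {clear(c), holding(f), ontable(g)}

== RESULT ==
["clear(c)", "holding(f)", "ontable(g)"]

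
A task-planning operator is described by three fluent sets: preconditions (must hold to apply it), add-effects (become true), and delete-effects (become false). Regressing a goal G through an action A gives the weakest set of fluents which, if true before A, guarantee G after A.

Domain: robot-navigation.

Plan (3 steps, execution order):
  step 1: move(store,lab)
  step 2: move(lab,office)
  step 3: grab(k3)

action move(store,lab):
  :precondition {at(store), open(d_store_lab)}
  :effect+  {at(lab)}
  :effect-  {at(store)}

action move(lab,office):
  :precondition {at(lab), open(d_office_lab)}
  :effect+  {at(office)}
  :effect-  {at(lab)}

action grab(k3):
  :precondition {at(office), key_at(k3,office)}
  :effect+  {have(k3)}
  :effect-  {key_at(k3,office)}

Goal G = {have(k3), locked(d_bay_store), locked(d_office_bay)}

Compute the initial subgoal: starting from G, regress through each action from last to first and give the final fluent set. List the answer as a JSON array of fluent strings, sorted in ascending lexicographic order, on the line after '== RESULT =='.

Work backward from the goal:
  through step 3 (grab(k3)): drop {have(k3)}, keep {locked(d_bay_store), locked(d_office_bay)}, require {at(office), key_at(k3,office)}
    → {at(office), key_at(k3,office), locked(d_bay_store), locked(d_office_bay)}
  through step 2 (move(lab,office)): drop {at(office)}, keep {key_at(k3,office), locked(d_bay_store), locked(d_office_bay)}, require {at(lab), open(d_office_lab)}
    → {at(lab), key_at(k3,office), locked(d_bay_store), locked(d_office_bay), open(d_office_lab)}
  through step 1 (move(store,lab)): drop {at(lab)}, keep {key_at(k3,office), locked(d_bay_store), locked(d_office_bay), open(d_office_lab)}, require {at(store), open(d_store_lab)}
    → {at(store), key_at(k3,office), locked(d_bay_store), locked(d_office_bay), open(d_office_lab), open(d_store_lab)}

== RESULT ==
["at(store)", "key_at(k3,office)", "locked(d_bay_store)", "locked(d_office_bay)", "open(d_office_lab)", "open(d_store_lab)"]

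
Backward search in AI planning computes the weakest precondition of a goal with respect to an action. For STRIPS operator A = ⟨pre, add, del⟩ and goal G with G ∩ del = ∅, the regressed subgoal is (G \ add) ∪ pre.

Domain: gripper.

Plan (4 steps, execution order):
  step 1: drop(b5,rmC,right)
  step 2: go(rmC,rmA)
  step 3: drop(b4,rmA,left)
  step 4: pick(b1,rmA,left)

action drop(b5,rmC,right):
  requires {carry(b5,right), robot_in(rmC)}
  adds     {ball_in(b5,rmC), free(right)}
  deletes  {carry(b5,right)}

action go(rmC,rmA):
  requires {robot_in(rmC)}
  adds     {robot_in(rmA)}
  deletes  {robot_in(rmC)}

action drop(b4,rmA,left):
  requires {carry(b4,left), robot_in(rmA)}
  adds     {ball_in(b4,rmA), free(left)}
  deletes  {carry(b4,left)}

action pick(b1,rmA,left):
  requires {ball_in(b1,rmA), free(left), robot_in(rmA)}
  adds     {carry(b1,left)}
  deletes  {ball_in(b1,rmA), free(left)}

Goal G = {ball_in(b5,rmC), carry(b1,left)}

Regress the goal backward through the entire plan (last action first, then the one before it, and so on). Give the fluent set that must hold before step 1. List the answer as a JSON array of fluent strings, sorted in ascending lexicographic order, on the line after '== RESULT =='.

Work backward from the goal:
  through step 4 (pick(b1,rmA,left)): drop {carry(b1,left)}, keep {ball_in(b5,rmC)}, require {ball_in(b1,rmA), free(left), robot_in(rmA)}
    → {ball_in(b1,rmA), ball_in(b5,rmC), free(left), robot_in(rmA)}
  through step 3 (drop(b4,rmA,left)): drop {free(left)}, keep {ball_in(b1,rmA), ball_in(b5,rmC), robot_in(rmA)}, require {carry(b4,left), robot_in(rmA)}
    → {ball_in(b1,rmA), ball_in(b5,rmC), carry(b4,left), robot_in(rmA)}
  through step 2 (go(rmC,rmA)): drop {robot_in(rmA)}, keep {ball_in(b1,rmA), ball_in(b5,rmC), carry(b4,left)}, require {robot_in(rmC)}
    → {ball_in(b1,rmA), ball_in(b5,rmC), carry(b4,left), robot_in(rmC)}
  through step 1 (drop(b5,rmC,right)): drop {ball_in(b5,rmC)}, keep {ball_in(b1,rmA), carry(b4,left), robot_in(rmC)}, require {carry(b5,right), robot_in(rmC)}
    → {ball_in(b1,rmA), carry(b4,left), carry(b5,right), robot_in(rmC)}

== RESULT ==
["ball_in(b1,rmA)", "carry(b4,left)", "carry(b5,right)", "robot_in(rmC)"]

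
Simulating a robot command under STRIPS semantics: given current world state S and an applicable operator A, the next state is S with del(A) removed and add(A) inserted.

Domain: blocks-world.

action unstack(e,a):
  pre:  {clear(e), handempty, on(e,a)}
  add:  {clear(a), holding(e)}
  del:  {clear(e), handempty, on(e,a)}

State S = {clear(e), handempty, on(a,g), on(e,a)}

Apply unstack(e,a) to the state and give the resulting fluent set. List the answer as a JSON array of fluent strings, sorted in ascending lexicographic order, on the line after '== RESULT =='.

Progress:
  pre ⊆ S: {clear(e), handempty, on(e,a)} ⊆ S  — applicable
  S \ del = {on(a,g)}
  ∪ add   = {clear(a), holding(e), on(a,g)}

== RESULT ==
["clear(a)", "holding(e)", "on(a,g)"]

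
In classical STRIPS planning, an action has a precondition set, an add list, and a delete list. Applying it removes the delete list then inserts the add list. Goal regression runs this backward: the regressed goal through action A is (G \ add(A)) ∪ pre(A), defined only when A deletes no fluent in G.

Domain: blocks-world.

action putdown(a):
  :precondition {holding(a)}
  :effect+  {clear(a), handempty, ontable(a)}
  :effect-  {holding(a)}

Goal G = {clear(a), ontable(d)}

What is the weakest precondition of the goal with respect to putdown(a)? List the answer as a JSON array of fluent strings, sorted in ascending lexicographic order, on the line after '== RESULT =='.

Regress:
  G ∩ del = {}  (empty — regression defined)
  G \ add = {clear(a), ontable(d)} \ {clear(a), handempty, ontable(a)} = {ontable(d)}
  ∪ pre   = {ontable(d)} ∪ {holding(a)}
          = {holding(a), ontable(d)}

== RESULT ==
["holding(a)", "ontable(d)"]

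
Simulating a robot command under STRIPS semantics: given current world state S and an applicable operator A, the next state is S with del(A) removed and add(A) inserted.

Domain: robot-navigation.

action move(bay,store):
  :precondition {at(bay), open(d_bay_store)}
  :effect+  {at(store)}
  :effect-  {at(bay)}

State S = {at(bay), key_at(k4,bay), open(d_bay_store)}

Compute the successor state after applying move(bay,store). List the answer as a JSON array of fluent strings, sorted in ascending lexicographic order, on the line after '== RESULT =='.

Progress:
  pre ⊆ S: {at(bay), open(d_bay_store)} ⊆ S  — applicable
  S \ del = {key_at(k4,bay), open(d_bay_store)}
  ∪ add   = {at(store), key_at(k4,bay), open(d_bay_store)}

== RESULT ==
["at(store)", "key_at(k4,bay)", "open(d_bay_store)"]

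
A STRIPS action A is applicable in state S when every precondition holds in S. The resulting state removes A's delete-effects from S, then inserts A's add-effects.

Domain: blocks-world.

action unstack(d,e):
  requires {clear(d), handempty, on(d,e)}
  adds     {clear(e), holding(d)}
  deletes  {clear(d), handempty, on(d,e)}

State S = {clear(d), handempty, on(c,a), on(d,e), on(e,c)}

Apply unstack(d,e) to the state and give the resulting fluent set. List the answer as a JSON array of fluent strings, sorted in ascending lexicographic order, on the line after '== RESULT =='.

Compute (S \ del) ∪ add:
  pre ⊆ S: {clear(d), handempty, on(d,e)} ⊆ S  — applicable
  S \ del = {on(c,a), on(e,c)}
  ∪ add   = {clear(e), holding(d), on(c,a), on(e,c)}

== RESULT ==
["clear(e)", "holding(d)", "on(c,a)", "on(e,c)"]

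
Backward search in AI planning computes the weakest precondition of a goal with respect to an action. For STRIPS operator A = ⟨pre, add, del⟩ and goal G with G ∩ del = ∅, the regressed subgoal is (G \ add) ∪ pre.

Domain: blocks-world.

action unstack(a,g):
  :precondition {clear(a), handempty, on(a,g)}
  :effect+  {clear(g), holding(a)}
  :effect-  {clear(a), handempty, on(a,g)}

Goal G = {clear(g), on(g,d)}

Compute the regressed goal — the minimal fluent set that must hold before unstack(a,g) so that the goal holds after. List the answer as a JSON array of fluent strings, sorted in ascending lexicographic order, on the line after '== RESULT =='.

Compute (G \ add) ∪ pre:
  G ∩ del = {}  (empty — regression defined)
  G \ add = {clear(g), on(g,d)} \ {clear(g), holding(a)} = {on(g,d)}
  ∪ pre   = {on(g,d)} ∪ {clear(a), handempty, on(a,g)}
          = {clear(a), handempty, on(a,g), on(g,d)}

== RESULT ==
["clear(a)", "handempty", "on(a,g)", "on(g,d)"]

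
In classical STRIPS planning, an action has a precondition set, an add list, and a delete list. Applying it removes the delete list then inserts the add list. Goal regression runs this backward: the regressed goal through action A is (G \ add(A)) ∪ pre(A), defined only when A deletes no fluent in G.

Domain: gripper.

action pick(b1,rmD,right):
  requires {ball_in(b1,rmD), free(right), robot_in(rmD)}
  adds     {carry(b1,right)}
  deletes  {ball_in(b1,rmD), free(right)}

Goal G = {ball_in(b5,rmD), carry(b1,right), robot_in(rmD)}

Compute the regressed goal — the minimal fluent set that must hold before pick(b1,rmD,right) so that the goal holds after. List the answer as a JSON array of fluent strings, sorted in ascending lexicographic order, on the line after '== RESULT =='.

Compute (G \ add) ∪ pre:
  G ∩ del = {}  (empty — regression defined)
  G \ add = {ball_in(b5,rmD), carry(b1,right), robot_in(rmD)} \ {carry(b1,right)} = {ball_in(b5,rmD), robot_in(rmD)}
  ∪ pre   = {ball_in(b5,rmD), robot_in(rmD)} ∪ {ball_in(b1,rmD), free(right), robot_in(rmD)}
          = {ball_in(b1,rmD), ball_in(b5,rmD), free(right), robot_in(rmD)}

== RESULT ==
["ball_in(b1,rmD)", "ball_in(b5,rmD)", "free(right)", "robot_in(rmD)"]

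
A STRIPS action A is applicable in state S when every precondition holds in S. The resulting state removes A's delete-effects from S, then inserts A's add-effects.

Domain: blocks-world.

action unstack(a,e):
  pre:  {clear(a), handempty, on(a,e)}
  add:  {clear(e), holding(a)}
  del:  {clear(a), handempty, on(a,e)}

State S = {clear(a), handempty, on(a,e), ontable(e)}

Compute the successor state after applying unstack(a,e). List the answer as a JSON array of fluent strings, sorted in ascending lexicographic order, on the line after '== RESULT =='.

Compute (S \ del) ∪ add:
  pre ⊆ S: {clear(a), handempty, on(a,e)} ⊆ S  — applicable
  S \ del = {ontable(e)}
  ∪ add   = {clear(e), holding(a), ontable(e)}

== RESULT ==
["clear(e)", "holding(a)", "ontable(e)"]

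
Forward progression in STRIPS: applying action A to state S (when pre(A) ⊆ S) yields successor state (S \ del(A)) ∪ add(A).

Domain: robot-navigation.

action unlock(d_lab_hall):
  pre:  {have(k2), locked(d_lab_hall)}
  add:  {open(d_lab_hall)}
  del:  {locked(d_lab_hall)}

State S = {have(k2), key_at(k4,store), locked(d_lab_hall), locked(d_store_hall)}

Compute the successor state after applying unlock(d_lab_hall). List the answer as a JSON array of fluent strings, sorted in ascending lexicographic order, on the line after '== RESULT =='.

Compute (S \ del) ∪ add:
  pre ⊆ S: {have(k2), locked(d_lab_hall)} ⊆ S  — applicable
  S \ del = {have(k2), key_at(k4,store), locked(d_store_hall)}
  ∪ add   = {have(k2), key_at(k4,store), locked(d_store_hall), open(d_lab_hall)}

== RESULT ==
["have(k2)", "key_at(k4,store)", "locked(d_store_hall)", "open(d_lab_hall)"]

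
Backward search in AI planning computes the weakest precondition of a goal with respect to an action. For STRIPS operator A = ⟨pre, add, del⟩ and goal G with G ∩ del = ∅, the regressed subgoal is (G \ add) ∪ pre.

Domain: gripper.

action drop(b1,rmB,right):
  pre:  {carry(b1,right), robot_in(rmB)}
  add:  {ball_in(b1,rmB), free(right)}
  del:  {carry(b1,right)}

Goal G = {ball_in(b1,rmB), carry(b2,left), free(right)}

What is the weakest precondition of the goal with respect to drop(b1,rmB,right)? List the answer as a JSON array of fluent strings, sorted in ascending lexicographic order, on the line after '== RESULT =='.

Regress:
  G ∩ del = {}  (empty — regression defined)
  G \ add = {ball_in(b1,rmB), carry(b2,left), free(right)} \ {ball_in(b1,rmB), free(right)} = {carry(b2,left)}
  ∪ pre   = {carry(b2,left)} ∪ {carry(b1,right), robot_in(rmB)}
          = {carry(b1,right), carry(b2,left), robot_in(rmB)}

== RESULT ==
["carry(b1,right)", "carry(b2,left)", "robot_in(rmB)"]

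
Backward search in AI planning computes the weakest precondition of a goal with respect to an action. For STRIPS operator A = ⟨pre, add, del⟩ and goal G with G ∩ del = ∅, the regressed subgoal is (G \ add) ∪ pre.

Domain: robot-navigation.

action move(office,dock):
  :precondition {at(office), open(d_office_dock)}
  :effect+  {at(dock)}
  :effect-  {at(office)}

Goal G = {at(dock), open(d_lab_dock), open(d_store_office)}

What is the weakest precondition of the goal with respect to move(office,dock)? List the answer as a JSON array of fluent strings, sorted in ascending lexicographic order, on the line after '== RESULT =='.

Regress:
  G ∩ del = {}  (empty — regression defined)
  G \ add = {at(dock), open(d_lab_dock), open(d_store_office)} \ {at(dock)} = {open(d_lab_dock), open(d_store_office)}
  ∪ pre   = {open(d_lab_dock), open(d_store_office)} ∪ {at(office), open(d_office_dock)}
          = {at(office), open(d_lab_dock), open(d_office_dock), open(d_store_office)}

== RESULT ==
["at(office)", "open(d_lab_dock)", "open(d_office_dock)", "open(d_store_office)"]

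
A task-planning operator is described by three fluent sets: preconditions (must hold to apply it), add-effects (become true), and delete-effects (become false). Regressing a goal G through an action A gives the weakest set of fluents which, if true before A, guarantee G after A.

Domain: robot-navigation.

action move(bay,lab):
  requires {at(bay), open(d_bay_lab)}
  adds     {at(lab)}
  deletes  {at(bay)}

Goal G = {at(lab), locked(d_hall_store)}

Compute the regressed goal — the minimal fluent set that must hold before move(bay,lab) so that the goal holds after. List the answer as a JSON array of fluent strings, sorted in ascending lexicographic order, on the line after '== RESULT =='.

Compute (G \ add) ∪ pre:
  G ∩ del = {}  (empty — regression defined)
  G \ add = {at(lab), locked(d_hall_store)} \ {at(lab)} = {locked(d_hall_store)}
  ∪ pre   = {locked(d_hall_store)} ∪ {at(bay), open(d_bay_lab)}
          = {at(bay), locked(d_hall_store), open(d_bay_lab)}

== RESULT ==
["at(bay)", "locked(d_hall_store)", "open(d_bay_lab)"]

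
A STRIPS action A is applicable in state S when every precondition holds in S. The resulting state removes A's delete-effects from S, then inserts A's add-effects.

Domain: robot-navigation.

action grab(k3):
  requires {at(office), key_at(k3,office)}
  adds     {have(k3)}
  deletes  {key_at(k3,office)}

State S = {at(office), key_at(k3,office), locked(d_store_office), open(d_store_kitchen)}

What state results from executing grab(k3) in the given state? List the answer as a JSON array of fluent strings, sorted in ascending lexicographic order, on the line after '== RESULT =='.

Compute (S \ del) ∪ add:
  pre ⊆ S: {at(office), key_at(k3,office)} ⊆ S  — applicable
  S \ del = {at(office), locked(d_store_office), open(d_store_kitchen)}
  ∪ add   = {at(office), have(k3), locked(d_store_office), open(d_store_kitchen)}

== RESULT ==
["at(office)", "have(k3)", "locked(d_store_office)", "open(d_store_kitchen)"]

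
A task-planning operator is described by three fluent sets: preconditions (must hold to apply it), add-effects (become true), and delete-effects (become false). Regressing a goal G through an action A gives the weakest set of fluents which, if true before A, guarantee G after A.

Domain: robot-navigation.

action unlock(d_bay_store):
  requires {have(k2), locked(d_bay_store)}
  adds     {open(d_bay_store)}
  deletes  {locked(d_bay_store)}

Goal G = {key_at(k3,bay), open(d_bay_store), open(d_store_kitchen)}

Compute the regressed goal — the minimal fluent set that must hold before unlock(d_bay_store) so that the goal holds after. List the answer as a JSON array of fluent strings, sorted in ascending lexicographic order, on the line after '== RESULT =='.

Regress:
  G ∩ del = {}  (empty — regression defined)
  G \ add = {key_at(k3,bay), open(d_bay_store), open(d_store_kitchen)} \ {open(d_bay_store)} = {key_at(k3,bay), open(d_store_kitchen)}
  ∪ pre   = {key_at(k3,bay), open(d_store_kitchen)} ∪ {have(k2), locked(d_bay_store)}
          = {have(k2), key_at(k3,bay), locked(d_bay_store), open(d_store_kitchen)}

== RESULT ==
["have(k2)", "key_at(k3,bay)", "locked(d_bay_store)", "open(d_store_kitchen)"]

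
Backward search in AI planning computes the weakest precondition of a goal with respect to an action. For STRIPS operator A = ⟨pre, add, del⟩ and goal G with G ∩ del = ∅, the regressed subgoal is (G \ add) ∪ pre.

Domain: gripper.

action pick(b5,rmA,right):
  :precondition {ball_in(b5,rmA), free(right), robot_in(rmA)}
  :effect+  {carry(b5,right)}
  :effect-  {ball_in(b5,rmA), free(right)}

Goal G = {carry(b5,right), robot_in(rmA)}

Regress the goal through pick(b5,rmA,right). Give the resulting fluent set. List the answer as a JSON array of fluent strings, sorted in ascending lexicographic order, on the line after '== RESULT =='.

Compute (G \ add) ∪ pre:
  G ∩ del = {}  (empty — regression defined)
  G \ add = {carry(b5,right), robot_in(rmA)} \ {carry(b5,right)} = {robot_in(rmA)}
  ∪ pre   = {robot_in(rmA)} ∪ {ball_in(b5,rmA), free(right), robot_in(rmA)}
          = {ball_in(b5,rmA), free(right), robot_in(rmA)}

== RESULT ==
["ball_in(b5,rmA)", "free(right)", "robot_in(rmA)"]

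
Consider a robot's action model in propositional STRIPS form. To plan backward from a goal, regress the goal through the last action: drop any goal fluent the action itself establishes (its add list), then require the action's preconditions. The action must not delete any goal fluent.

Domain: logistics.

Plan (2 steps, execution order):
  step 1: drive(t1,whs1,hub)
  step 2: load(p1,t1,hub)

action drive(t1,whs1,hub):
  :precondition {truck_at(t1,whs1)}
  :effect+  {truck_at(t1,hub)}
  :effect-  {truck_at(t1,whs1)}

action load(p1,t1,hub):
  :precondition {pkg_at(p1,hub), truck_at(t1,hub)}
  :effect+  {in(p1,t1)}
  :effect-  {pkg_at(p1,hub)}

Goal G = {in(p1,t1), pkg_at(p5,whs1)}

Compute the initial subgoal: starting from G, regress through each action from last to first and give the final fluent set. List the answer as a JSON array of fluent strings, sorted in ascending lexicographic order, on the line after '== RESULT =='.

Regress step by step:
  through step 2 (load(p1,t1,hub)): drop {in(p1,t1)}, keep {pkg_at(p5,whs1)}, require {pkg_at(p1,hub), truck_at(t1,hub)}
    → {pkg_at(p1,hub), pkg_at(p5,whs1), truck_at(t1,hub)}
  through step 1 (drive(t1,whs1,hub)): drop {truck_at(t1,hub)}, keep {pkg_at(p1,hub), pkg_at(p5,whs1)}, require {truck_at(t1,whs1)}
    → {pkg_at(p1,hub), pkg_at(p5,whs1), truck_at(t1,whs1)}

== RESULT ==
["pkg_at(p1,hub)", "pkg_at(p5,whs1)", "truck_at(t1,whs1)"]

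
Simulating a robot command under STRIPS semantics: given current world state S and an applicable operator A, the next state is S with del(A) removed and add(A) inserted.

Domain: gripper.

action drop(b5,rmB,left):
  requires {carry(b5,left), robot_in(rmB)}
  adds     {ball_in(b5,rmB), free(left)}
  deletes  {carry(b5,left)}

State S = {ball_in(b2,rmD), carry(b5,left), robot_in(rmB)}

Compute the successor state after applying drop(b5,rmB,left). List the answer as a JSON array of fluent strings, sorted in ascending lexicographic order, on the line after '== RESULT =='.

Compute (S \ del) ∪ add:
  pre ⊆ S: {carry(b5,left), robot_in(rmB)} ⊆ S  — applicable
  S \ del = {ball_in(b2,rmD), robot_in(rmB)}
  ∪ add   = {ball_in(b2,rmD), ball_in(b5,rmB), free(left), robot_in(rmB)}

== RESULT ==
["ball_in(b2,rmD)", "ball_in(b5,rmB)", "free(left)", "robot_in(rmB)"]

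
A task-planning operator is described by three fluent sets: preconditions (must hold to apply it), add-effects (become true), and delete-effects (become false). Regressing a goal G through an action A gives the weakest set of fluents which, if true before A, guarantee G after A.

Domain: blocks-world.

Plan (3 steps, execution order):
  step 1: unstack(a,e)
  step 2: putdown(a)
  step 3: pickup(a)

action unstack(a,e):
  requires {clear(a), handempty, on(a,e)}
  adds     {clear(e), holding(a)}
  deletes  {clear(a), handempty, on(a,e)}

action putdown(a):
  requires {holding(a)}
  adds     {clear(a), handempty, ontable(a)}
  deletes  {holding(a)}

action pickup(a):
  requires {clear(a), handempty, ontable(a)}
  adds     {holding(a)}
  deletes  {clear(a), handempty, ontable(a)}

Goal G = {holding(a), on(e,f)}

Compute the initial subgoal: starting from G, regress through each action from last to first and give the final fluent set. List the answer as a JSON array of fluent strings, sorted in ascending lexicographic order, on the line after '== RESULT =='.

Regress step by step:
  through step 3 (pickup(a)): drop {holding(a)}, keep {on(e,f)}, require {clear(a), handempty, ontable(a)}
    → {clear(a), handempty, on(e,f), ontable(a)}
  through step 2 (putdown(a)): drop {clear(a), handempty, ontable(a)}, keep {on(e,f)}, require {holding(a)}
    → {holding(a), on(e,f)}
  through step 1 (unstack(a,e)): drop {holding(a)}, keep {on(e,f)}, require {clear(a), handempty, on(a,e)}
    → {clear(a), handempty, on(a,e), on(e,f)}

== RESULT ==
["clear(a)", "handempty", "on(a,e)", "on(e,f)"]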